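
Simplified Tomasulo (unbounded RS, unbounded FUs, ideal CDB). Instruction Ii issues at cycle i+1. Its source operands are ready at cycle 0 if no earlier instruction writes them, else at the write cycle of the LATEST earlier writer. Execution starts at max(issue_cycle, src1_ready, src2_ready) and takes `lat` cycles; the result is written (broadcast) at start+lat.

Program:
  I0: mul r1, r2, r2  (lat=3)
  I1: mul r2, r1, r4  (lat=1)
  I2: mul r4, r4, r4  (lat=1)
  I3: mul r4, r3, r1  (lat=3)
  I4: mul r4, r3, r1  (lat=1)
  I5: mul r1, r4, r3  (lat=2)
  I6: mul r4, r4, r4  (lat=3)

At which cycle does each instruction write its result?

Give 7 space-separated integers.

Answer: 4 5 4 7 6 8 10

Derivation:
I0 mul r1: issue@1 deps=(None,None) exec_start@1 write@4
I1 mul r2: issue@2 deps=(0,None) exec_start@4 write@5
I2 mul r4: issue@3 deps=(None,None) exec_start@3 write@4
I3 mul r4: issue@4 deps=(None,0) exec_start@4 write@7
I4 mul r4: issue@5 deps=(None,0) exec_start@5 write@6
I5 mul r1: issue@6 deps=(4,None) exec_start@6 write@8
I6 mul r4: issue@7 deps=(4,4) exec_start@7 write@10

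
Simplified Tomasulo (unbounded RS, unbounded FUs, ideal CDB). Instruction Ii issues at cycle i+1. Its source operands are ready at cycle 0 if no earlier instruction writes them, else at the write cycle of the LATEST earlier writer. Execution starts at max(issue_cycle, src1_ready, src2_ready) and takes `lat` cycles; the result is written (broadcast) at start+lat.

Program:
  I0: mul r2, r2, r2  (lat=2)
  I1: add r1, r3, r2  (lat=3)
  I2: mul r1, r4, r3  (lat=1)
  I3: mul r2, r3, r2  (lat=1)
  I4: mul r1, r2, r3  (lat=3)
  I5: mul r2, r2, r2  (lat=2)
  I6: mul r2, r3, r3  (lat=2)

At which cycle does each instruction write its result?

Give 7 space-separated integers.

Answer: 3 6 4 5 8 8 9

Derivation:
I0 mul r2: issue@1 deps=(None,None) exec_start@1 write@3
I1 add r1: issue@2 deps=(None,0) exec_start@3 write@6
I2 mul r1: issue@3 deps=(None,None) exec_start@3 write@4
I3 mul r2: issue@4 deps=(None,0) exec_start@4 write@5
I4 mul r1: issue@5 deps=(3,None) exec_start@5 write@8
I5 mul r2: issue@6 deps=(3,3) exec_start@6 write@8
I6 mul r2: issue@7 deps=(None,None) exec_start@7 write@9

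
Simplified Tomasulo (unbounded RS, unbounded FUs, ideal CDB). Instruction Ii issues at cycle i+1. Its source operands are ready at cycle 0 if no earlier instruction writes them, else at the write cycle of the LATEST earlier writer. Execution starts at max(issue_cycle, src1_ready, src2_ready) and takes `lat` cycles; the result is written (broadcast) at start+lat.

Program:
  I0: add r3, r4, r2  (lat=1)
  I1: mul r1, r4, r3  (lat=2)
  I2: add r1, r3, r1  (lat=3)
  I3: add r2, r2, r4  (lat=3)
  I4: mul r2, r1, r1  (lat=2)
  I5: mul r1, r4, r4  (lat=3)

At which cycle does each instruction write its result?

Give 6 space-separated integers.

I0 add r3: issue@1 deps=(None,None) exec_start@1 write@2
I1 mul r1: issue@2 deps=(None,0) exec_start@2 write@4
I2 add r1: issue@3 deps=(0,1) exec_start@4 write@7
I3 add r2: issue@4 deps=(None,None) exec_start@4 write@7
I4 mul r2: issue@5 deps=(2,2) exec_start@7 write@9
I5 mul r1: issue@6 deps=(None,None) exec_start@6 write@9

Answer: 2 4 7 7 9 9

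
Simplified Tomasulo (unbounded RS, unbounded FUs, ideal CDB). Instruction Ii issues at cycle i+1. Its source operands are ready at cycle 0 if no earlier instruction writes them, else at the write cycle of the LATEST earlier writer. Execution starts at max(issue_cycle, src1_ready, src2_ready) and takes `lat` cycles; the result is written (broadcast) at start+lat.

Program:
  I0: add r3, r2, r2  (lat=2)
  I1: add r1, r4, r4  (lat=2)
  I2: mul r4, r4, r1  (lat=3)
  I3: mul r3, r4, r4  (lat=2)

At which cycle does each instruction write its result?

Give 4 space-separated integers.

I0 add r3: issue@1 deps=(None,None) exec_start@1 write@3
I1 add r1: issue@2 deps=(None,None) exec_start@2 write@4
I2 mul r4: issue@3 deps=(None,1) exec_start@4 write@7
I3 mul r3: issue@4 deps=(2,2) exec_start@7 write@9

Answer: 3 4 7 9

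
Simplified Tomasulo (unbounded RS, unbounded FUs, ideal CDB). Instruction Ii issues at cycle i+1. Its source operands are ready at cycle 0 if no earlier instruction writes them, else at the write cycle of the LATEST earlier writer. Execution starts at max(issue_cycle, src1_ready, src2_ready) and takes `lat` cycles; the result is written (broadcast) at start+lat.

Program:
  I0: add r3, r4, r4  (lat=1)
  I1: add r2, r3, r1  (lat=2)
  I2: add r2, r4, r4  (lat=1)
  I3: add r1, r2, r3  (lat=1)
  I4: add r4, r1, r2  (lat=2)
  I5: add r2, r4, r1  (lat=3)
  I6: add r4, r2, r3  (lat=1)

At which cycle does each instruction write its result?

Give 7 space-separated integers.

I0 add r3: issue@1 deps=(None,None) exec_start@1 write@2
I1 add r2: issue@2 deps=(0,None) exec_start@2 write@4
I2 add r2: issue@3 deps=(None,None) exec_start@3 write@4
I3 add r1: issue@4 deps=(2,0) exec_start@4 write@5
I4 add r4: issue@5 deps=(3,2) exec_start@5 write@7
I5 add r2: issue@6 deps=(4,3) exec_start@7 write@10
I6 add r4: issue@7 deps=(5,0) exec_start@10 write@11

Answer: 2 4 4 5 7 10 11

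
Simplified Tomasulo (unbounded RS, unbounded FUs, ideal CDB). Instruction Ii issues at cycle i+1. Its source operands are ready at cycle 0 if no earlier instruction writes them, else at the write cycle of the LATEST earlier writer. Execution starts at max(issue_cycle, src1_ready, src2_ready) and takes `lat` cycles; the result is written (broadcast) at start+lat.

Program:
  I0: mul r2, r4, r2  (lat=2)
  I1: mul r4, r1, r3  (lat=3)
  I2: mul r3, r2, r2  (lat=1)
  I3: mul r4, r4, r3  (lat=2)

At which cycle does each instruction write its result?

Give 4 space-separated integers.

I0 mul r2: issue@1 deps=(None,None) exec_start@1 write@3
I1 mul r4: issue@2 deps=(None,None) exec_start@2 write@5
I2 mul r3: issue@3 deps=(0,0) exec_start@3 write@4
I3 mul r4: issue@4 deps=(1,2) exec_start@5 write@7

Answer: 3 5 4 7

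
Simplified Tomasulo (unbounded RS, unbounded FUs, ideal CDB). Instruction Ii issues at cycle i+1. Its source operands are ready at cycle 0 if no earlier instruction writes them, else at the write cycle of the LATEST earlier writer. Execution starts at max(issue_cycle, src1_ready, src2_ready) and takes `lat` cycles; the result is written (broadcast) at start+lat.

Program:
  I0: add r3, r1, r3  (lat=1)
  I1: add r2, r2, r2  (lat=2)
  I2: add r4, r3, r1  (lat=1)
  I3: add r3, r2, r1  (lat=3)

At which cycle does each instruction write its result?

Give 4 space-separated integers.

Answer: 2 4 4 7

Derivation:
I0 add r3: issue@1 deps=(None,None) exec_start@1 write@2
I1 add r2: issue@2 deps=(None,None) exec_start@2 write@4
I2 add r4: issue@3 deps=(0,None) exec_start@3 write@4
I3 add r3: issue@4 deps=(1,None) exec_start@4 write@7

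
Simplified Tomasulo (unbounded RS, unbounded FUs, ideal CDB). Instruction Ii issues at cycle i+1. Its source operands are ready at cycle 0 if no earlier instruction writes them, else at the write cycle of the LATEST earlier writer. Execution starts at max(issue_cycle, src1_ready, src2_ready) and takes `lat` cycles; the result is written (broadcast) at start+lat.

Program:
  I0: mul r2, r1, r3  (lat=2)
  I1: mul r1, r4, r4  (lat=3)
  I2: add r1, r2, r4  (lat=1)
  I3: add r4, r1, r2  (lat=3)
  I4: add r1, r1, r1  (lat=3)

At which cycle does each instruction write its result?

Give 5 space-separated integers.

I0 mul r2: issue@1 deps=(None,None) exec_start@1 write@3
I1 mul r1: issue@2 deps=(None,None) exec_start@2 write@5
I2 add r1: issue@3 deps=(0,None) exec_start@3 write@4
I3 add r4: issue@4 deps=(2,0) exec_start@4 write@7
I4 add r1: issue@5 deps=(2,2) exec_start@5 write@8

Answer: 3 5 4 7 8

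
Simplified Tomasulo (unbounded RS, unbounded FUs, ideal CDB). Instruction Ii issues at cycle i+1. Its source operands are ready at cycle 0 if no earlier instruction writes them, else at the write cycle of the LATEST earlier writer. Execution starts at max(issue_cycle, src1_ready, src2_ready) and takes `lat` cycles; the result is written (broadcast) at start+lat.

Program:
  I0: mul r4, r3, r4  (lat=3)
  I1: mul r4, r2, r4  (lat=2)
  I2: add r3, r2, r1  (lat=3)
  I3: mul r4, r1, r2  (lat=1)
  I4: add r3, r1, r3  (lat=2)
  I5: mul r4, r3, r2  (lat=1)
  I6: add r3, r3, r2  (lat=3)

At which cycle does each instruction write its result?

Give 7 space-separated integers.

I0 mul r4: issue@1 deps=(None,None) exec_start@1 write@4
I1 mul r4: issue@2 deps=(None,0) exec_start@4 write@6
I2 add r3: issue@3 deps=(None,None) exec_start@3 write@6
I3 mul r4: issue@4 deps=(None,None) exec_start@4 write@5
I4 add r3: issue@5 deps=(None,2) exec_start@6 write@8
I5 mul r4: issue@6 deps=(4,None) exec_start@8 write@9
I6 add r3: issue@7 deps=(4,None) exec_start@8 write@11

Answer: 4 6 6 5 8 9 11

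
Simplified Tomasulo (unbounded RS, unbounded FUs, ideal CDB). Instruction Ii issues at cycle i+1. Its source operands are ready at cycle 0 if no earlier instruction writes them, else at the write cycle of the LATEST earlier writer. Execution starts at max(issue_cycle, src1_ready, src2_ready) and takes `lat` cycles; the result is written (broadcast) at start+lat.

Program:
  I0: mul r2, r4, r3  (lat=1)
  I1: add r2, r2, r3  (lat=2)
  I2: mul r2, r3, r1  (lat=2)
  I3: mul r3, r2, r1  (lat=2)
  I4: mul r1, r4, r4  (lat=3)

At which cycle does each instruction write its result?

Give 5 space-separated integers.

Answer: 2 4 5 7 8

Derivation:
I0 mul r2: issue@1 deps=(None,None) exec_start@1 write@2
I1 add r2: issue@2 deps=(0,None) exec_start@2 write@4
I2 mul r2: issue@3 deps=(None,None) exec_start@3 write@5
I3 mul r3: issue@4 deps=(2,None) exec_start@5 write@7
I4 mul r1: issue@5 deps=(None,None) exec_start@5 write@8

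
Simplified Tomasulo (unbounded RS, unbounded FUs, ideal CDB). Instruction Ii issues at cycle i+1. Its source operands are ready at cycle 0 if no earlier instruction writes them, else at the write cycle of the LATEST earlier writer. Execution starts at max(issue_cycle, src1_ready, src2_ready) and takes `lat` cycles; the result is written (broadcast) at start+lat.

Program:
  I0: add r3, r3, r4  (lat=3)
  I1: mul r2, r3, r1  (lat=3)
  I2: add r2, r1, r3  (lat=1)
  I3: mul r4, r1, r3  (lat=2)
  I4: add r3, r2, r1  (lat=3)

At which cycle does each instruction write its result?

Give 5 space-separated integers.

I0 add r3: issue@1 deps=(None,None) exec_start@1 write@4
I1 mul r2: issue@2 deps=(0,None) exec_start@4 write@7
I2 add r2: issue@3 deps=(None,0) exec_start@4 write@5
I3 mul r4: issue@4 deps=(None,0) exec_start@4 write@6
I4 add r3: issue@5 deps=(2,None) exec_start@5 write@8

Answer: 4 7 5 6 8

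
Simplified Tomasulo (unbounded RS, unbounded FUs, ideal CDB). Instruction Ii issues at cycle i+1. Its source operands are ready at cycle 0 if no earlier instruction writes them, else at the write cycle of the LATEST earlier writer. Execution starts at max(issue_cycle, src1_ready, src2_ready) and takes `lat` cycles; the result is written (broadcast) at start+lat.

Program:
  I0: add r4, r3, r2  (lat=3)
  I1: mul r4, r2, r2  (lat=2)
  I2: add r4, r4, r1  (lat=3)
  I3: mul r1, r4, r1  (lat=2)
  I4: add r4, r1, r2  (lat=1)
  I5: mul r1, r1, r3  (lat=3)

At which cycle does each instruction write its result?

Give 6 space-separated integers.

Answer: 4 4 7 9 10 12

Derivation:
I0 add r4: issue@1 deps=(None,None) exec_start@1 write@4
I1 mul r4: issue@2 deps=(None,None) exec_start@2 write@4
I2 add r4: issue@3 deps=(1,None) exec_start@4 write@7
I3 mul r1: issue@4 deps=(2,None) exec_start@7 write@9
I4 add r4: issue@5 deps=(3,None) exec_start@9 write@10
I5 mul r1: issue@6 deps=(3,None) exec_start@9 write@12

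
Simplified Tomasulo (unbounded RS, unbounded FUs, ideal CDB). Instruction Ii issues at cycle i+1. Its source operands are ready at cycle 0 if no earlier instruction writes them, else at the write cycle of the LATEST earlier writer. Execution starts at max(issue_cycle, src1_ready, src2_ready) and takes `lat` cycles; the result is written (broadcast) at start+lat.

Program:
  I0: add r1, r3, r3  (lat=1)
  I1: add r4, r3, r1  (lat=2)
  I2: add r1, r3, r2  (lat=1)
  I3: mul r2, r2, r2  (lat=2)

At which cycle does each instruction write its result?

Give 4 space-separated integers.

Answer: 2 4 4 6

Derivation:
I0 add r1: issue@1 deps=(None,None) exec_start@1 write@2
I1 add r4: issue@2 deps=(None,0) exec_start@2 write@4
I2 add r1: issue@3 deps=(None,None) exec_start@3 write@4
I3 mul r2: issue@4 deps=(None,None) exec_start@4 write@6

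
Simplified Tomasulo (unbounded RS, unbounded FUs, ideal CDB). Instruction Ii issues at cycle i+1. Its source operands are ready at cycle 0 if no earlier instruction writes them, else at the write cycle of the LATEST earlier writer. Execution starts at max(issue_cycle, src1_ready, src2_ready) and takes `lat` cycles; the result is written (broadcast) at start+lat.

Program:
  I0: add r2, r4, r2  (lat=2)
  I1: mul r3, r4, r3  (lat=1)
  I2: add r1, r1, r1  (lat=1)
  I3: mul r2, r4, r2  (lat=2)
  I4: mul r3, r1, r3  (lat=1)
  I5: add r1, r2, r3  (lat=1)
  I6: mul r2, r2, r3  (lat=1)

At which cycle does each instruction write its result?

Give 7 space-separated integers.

Answer: 3 3 4 6 6 7 8

Derivation:
I0 add r2: issue@1 deps=(None,None) exec_start@1 write@3
I1 mul r3: issue@2 deps=(None,None) exec_start@2 write@3
I2 add r1: issue@3 deps=(None,None) exec_start@3 write@4
I3 mul r2: issue@4 deps=(None,0) exec_start@4 write@6
I4 mul r3: issue@5 deps=(2,1) exec_start@5 write@6
I5 add r1: issue@6 deps=(3,4) exec_start@6 write@7
I6 mul r2: issue@7 deps=(3,4) exec_start@7 write@8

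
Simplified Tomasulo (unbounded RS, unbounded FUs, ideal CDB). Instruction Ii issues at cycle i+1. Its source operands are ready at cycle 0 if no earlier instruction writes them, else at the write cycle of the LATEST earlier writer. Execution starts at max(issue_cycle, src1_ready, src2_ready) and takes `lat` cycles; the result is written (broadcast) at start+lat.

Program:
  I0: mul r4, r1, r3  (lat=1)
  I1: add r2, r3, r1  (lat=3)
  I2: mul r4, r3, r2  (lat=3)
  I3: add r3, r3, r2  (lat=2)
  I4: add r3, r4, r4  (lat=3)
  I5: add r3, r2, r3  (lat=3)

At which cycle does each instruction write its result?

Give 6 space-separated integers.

Answer: 2 5 8 7 11 14

Derivation:
I0 mul r4: issue@1 deps=(None,None) exec_start@1 write@2
I1 add r2: issue@2 deps=(None,None) exec_start@2 write@5
I2 mul r4: issue@3 deps=(None,1) exec_start@5 write@8
I3 add r3: issue@4 deps=(None,1) exec_start@5 write@7
I4 add r3: issue@5 deps=(2,2) exec_start@8 write@11
I5 add r3: issue@6 deps=(1,4) exec_start@11 write@14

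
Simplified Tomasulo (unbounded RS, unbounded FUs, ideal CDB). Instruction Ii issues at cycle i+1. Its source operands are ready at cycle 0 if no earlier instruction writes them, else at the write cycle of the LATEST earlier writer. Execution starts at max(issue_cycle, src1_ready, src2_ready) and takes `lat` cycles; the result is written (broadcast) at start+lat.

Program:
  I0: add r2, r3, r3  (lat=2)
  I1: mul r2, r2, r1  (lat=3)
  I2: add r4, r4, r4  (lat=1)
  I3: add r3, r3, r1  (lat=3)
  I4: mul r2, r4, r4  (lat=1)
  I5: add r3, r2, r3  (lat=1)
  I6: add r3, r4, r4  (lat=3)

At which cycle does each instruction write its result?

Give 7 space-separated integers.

Answer: 3 6 4 7 6 8 10

Derivation:
I0 add r2: issue@1 deps=(None,None) exec_start@1 write@3
I1 mul r2: issue@2 deps=(0,None) exec_start@3 write@6
I2 add r4: issue@3 deps=(None,None) exec_start@3 write@4
I3 add r3: issue@4 deps=(None,None) exec_start@4 write@7
I4 mul r2: issue@5 deps=(2,2) exec_start@5 write@6
I5 add r3: issue@6 deps=(4,3) exec_start@7 write@8
I6 add r3: issue@7 deps=(2,2) exec_start@7 write@10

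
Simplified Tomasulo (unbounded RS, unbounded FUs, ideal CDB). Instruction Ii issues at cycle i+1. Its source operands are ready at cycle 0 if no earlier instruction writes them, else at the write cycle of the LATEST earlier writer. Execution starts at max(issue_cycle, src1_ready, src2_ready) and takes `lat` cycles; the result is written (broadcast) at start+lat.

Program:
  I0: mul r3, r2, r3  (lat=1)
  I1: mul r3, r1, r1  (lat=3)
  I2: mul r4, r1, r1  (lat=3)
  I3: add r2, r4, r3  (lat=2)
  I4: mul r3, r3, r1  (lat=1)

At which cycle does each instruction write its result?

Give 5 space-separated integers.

Answer: 2 5 6 8 6

Derivation:
I0 mul r3: issue@1 deps=(None,None) exec_start@1 write@2
I1 mul r3: issue@2 deps=(None,None) exec_start@2 write@5
I2 mul r4: issue@3 deps=(None,None) exec_start@3 write@6
I3 add r2: issue@4 deps=(2,1) exec_start@6 write@8
I4 mul r3: issue@5 deps=(1,None) exec_start@5 write@6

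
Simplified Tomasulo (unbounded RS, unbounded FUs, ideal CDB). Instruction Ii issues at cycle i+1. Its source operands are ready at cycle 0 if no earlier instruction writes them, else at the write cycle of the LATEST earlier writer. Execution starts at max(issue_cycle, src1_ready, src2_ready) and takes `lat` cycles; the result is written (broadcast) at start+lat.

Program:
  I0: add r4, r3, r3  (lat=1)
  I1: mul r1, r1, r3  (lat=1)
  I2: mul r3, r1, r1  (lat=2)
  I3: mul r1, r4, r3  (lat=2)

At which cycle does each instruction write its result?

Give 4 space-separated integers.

I0 add r4: issue@1 deps=(None,None) exec_start@1 write@2
I1 mul r1: issue@2 deps=(None,None) exec_start@2 write@3
I2 mul r3: issue@3 deps=(1,1) exec_start@3 write@5
I3 mul r1: issue@4 deps=(0,2) exec_start@5 write@7

Answer: 2 3 5 7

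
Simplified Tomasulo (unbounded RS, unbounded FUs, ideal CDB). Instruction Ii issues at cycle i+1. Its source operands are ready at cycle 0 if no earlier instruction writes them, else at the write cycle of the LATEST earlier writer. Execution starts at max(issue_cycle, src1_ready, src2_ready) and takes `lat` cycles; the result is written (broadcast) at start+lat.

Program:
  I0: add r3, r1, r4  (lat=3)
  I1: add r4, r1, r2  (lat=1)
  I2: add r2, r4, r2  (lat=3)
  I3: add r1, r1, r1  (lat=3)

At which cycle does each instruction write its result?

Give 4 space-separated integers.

I0 add r3: issue@1 deps=(None,None) exec_start@1 write@4
I1 add r4: issue@2 deps=(None,None) exec_start@2 write@3
I2 add r2: issue@3 deps=(1,None) exec_start@3 write@6
I3 add r1: issue@4 deps=(None,None) exec_start@4 write@7

Answer: 4 3 6 7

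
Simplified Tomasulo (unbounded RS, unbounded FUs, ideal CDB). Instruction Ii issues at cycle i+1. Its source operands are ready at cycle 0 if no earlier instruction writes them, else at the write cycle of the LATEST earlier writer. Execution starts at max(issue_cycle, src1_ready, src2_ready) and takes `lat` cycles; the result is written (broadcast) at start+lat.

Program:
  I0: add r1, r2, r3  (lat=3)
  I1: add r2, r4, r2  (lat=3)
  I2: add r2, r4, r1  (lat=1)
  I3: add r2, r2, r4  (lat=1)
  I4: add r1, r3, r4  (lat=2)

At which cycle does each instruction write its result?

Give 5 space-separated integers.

I0 add r1: issue@1 deps=(None,None) exec_start@1 write@4
I1 add r2: issue@2 deps=(None,None) exec_start@2 write@5
I2 add r2: issue@3 deps=(None,0) exec_start@4 write@5
I3 add r2: issue@4 deps=(2,None) exec_start@5 write@6
I4 add r1: issue@5 deps=(None,None) exec_start@5 write@7

Answer: 4 5 5 6 7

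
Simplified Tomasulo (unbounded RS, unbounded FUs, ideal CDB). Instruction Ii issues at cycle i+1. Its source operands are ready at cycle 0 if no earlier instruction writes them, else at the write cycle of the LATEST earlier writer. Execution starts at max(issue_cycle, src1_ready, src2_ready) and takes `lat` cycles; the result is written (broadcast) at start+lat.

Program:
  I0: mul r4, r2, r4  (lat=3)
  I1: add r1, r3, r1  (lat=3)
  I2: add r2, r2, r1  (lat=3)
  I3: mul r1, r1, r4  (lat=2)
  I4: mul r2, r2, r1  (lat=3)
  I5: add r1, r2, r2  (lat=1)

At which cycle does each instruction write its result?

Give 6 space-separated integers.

I0 mul r4: issue@1 deps=(None,None) exec_start@1 write@4
I1 add r1: issue@2 deps=(None,None) exec_start@2 write@5
I2 add r2: issue@3 deps=(None,1) exec_start@5 write@8
I3 mul r1: issue@4 deps=(1,0) exec_start@5 write@7
I4 mul r2: issue@5 deps=(2,3) exec_start@8 write@11
I5 add r1: issue@6 deps=(4,4) exec_start@11 write@12

Answer: 4 5 8 7 11 12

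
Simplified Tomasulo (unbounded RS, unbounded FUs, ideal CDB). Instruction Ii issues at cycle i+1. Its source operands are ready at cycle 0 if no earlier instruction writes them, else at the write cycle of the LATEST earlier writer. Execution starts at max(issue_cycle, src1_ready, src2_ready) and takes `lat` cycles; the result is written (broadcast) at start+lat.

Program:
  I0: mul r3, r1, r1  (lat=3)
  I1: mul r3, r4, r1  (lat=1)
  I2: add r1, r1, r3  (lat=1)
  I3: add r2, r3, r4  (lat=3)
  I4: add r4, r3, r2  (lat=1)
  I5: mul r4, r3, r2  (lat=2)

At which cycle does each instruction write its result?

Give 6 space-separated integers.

I0 mul r3: issue@1 deps=(None,None) exec_start@1 write@4
I1 mul r3: issue@2 deps=(None,None) exec_start@2 write@3
I2 add r1: issue@3 deps=(None,1) exec_start@3 write@4
I3 add r2: issue@4 deps=(1,None) exec_start@4 write@7
I4 add r4: issue@5 deps=(1,3) exec_start@7 write@8
I5 mul r4: issue@6 deps=(1,3) exec_start@7 write@9

Answer: 4 3 4 7 8 9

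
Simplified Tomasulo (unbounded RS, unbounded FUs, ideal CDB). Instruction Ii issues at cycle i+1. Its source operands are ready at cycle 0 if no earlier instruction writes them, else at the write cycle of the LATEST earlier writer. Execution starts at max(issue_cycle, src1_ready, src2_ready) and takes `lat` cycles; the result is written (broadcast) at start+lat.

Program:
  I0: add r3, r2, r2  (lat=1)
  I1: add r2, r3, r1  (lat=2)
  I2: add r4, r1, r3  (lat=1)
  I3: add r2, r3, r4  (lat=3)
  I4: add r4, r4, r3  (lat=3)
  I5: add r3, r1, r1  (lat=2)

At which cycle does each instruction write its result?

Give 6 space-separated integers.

Answer: 2 4 4 7 8 8

Derivation:
I0 add r3: issue@1 deps=(None,None) exec_start@1 write@2
I1 add r2: issue@2 deps=(0,None) exec_start@2 write@4
I2 add r4: issue@3 deps=(None,0) exec_start@3 write@4
I3 add r2: issue@4 deps=(0,2) exec_start@4 write@7
I4 add r4: issue@5 deps=(2,0) exec_start@5 write@8
I5 add r3: issue@6 deps=(None,None) exec_start@6 write@8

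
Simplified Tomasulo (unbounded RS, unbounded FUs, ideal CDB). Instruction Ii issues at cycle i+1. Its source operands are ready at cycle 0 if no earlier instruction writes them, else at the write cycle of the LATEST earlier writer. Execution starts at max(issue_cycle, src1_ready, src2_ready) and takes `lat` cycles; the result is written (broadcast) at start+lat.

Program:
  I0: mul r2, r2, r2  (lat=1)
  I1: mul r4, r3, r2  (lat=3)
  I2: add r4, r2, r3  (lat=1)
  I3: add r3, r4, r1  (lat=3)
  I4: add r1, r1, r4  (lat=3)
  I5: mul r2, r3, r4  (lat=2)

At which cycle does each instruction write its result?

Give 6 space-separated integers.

Answer: 2 5 4 7 8 9

Derivation:
I0 mul r2: issue@1 deps=(None,None) exec_start@1 write@2
I1 mul r4: issue@2 deps=(None,0) exec_start@2 write@5
I2 add r4: issue@3 deps=(0,None) exec_start@3 write@4
I3 add r3: issue@4 deps=(2,None) exec_start@4 write@7
I4 add r1: issue@5 deps=(None,2) exec_start@5 write@8
I5 mul r2: issue@6 deps=(3,2) exec_start@7 write@9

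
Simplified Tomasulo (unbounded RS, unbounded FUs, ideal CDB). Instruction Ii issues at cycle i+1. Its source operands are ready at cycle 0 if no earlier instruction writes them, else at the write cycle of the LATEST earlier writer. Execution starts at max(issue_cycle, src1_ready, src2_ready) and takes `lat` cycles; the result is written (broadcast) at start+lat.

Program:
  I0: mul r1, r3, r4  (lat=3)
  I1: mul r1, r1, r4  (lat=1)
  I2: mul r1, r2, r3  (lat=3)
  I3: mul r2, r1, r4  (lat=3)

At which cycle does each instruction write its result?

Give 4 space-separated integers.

Answer: 4 5 6 9

Derivation:
I0 mul r1: issue@1 deps=(None,None) exec_start@1 write@4
I1 mul r1: issue@2 deps=(0,None) exec_start@4 write@5
I2 mul r1: issue@3 deps=(None,None) exec_start@3 write@6
I3 mul r2: issue@4 deps=(2,None) exec_start@6 write@9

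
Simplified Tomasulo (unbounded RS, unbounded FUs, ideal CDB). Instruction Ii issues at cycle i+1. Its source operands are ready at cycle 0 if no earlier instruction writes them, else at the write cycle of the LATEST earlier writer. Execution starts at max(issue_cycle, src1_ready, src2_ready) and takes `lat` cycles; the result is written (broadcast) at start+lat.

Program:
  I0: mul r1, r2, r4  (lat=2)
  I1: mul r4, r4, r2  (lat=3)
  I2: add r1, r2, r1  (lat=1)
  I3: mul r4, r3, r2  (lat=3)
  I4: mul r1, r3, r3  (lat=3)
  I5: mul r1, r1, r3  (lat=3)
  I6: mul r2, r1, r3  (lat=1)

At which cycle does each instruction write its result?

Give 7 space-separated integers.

I0 mul r1: issue@1 deps=(None,None) exec_start@1 write@3
I1 mul r4: issue@2 deps=(None,None) exec_start@2 write@5
I2 add r1: issue@3 deps=(None,0) exec_start@3 write@4
I3 mul r4: issue@4 deps=(None,None) exec_start@4 write@7
I4 mul r1: issue@5 deps=(None,None) exec_start@5 write@8
I5 mul r1: issue@6 deps=(4,None) exec_start@8 write@11
I6 mul r2: issue@7 deps=(5,None) exec_start@11 write@12

Answer: 3 5 4 7 8 11 12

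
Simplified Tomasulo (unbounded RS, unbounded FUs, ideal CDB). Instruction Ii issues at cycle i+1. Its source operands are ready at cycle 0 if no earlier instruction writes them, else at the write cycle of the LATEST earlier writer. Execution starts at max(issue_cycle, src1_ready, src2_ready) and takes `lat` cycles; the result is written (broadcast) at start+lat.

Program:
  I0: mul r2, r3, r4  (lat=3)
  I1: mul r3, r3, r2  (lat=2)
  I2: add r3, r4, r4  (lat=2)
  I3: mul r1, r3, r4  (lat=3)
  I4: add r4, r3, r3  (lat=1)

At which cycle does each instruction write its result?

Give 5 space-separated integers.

Answer: 4 6 5 8 6

Derivation:
I0 mul r2: issue@1 deps=(None,None) exec_start@1 write@4
I1 mul r3: issue@2 deps=(None,0) exec_start@4 write@6
I2 add r3: issue@3 deps=(None,None) exec_start@3 write@5
I3 mul r1: issue@4 deps=(2,None) exec_start@5 write@8
I4 add r4: issue@5 deps=(2,2) exec_start@5 write@6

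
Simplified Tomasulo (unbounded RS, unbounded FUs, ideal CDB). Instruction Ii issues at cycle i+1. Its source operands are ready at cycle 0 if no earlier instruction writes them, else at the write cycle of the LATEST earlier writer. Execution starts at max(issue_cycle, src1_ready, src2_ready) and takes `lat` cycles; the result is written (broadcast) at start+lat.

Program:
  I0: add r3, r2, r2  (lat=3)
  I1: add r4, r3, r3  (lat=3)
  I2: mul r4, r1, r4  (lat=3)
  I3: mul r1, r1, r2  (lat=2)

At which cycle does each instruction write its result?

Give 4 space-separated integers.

Answer: 4 7 10 6

Derivation:
I0 add r3: issue@1 deps=(None,None) exec_start@1 write@4
I1 add r4: issue@2 deps=(0,0) exec_start@4 write@7
I2 mul r4: issue@3 deps=(None,1) exec_start@7 write@10
I3 mul r1: issue@4 deps=(None,None) exec_start@4 write@6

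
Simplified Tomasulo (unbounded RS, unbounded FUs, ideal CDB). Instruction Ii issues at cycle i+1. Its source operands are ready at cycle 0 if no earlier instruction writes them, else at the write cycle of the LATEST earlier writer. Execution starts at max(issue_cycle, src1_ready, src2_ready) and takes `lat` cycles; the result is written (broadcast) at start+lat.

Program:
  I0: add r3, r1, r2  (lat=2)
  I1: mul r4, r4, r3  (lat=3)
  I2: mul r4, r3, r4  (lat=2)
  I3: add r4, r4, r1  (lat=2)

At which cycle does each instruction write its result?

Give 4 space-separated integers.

I0 add r3: issue@1 deps=(None,None) exec_start@1 write@3
I1 mul r4: issue@2 deps=(None,0) exec_start@3 write@6
I2 mul r4: issue@3 deps=(0,1) exec_start@6 write@8
I3 add r4: issue@4 deps=(2,None) exec_start@8 write@10

Answer: 3 6 8 10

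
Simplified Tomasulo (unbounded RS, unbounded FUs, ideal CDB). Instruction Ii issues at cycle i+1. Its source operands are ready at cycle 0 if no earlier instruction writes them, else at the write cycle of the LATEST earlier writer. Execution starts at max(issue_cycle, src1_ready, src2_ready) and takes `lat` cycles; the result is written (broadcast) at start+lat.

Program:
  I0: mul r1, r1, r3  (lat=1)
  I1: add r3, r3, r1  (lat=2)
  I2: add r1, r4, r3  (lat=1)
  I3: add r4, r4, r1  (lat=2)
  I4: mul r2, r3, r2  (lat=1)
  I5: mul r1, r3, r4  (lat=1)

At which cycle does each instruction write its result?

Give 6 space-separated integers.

I0 mul r1: issue@1 deps=(None,None) exec_start@1 write@2
I1 add r3: issue@2 deps=(None,0) exec_start@2 write@4
I2 add r1: issue@3 deps=(None,1) exec_start@4 write@5
I3 add r4: issue@4 deps=(None,2) exec_start@5 write@7
I4 mul r2: issue@5 deps=(1,None) exec_start@5 write@6
I5 mul r1: issue@6 deps=(1,3) exec_start@7 write@8

Answer: 2 4 5 7 6 8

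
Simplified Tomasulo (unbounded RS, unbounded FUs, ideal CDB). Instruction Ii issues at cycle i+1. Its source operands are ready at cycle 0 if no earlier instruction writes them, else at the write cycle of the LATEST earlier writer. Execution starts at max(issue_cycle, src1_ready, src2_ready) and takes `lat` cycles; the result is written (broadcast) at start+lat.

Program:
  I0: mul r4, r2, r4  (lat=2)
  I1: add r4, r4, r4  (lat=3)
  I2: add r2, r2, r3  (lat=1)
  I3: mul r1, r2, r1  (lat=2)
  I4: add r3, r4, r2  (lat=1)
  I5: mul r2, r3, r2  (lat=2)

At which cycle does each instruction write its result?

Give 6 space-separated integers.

I0 mul r4: issue@1 deps=(None,None) exec_start@1 write@3
I1 add r4: issue@2 deps=(0,0) exec_start@3 write@6
I2 add r2: issue@3 deps=(None,None) exec_start@3 write@4
I3 mul r1: issue@4 deps=(2,None) exec_start@4 write@6
I4 add r3: issue@5 deps=(1,2) exec_start@6 write@7
I5 mul r2: issue@6 deps=(4,2) exec_start@7 write@9

Answer: 3 6 4 6 7 9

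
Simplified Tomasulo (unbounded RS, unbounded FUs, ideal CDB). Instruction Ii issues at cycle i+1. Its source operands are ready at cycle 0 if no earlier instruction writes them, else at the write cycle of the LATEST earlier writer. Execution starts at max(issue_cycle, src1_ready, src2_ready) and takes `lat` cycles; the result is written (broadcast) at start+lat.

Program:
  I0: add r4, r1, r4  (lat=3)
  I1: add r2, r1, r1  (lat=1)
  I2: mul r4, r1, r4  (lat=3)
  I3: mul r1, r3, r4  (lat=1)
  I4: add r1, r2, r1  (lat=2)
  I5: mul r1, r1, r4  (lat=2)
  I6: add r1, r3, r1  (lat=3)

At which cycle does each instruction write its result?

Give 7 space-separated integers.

I0 add r4: issue@1 deps=(None,None) exec_start@1 write@4
I1 add r2: issue@2 deps=(None,None) exec_start@2 write@3
I2 mul r4: issue@3 deps=(None,0) exec_start@4 write@7
I3 mul r1: issue@4 deps=(None,2) exec_start@7 write@8
I4 add r1: issue@5 deps=(1,3) exec_start@8 write@10
I5 mul r1: issue@6 deps=(4,2) exec_start@10 write@12
I6 add r1: issue@7 deps=(None,5) exec_start@12 write@15

Answer: 4 3 7 8 10 12 15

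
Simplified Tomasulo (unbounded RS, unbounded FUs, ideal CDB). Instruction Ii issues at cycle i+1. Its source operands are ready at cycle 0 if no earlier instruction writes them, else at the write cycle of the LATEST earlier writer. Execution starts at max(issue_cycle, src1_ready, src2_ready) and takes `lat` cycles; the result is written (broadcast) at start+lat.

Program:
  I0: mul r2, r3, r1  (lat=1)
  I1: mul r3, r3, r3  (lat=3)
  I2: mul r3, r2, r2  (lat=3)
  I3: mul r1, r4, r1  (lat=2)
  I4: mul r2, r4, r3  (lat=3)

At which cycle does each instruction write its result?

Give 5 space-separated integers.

Answer: 2 5 6 6 9

Derivation:
I0 mul r2: issue@1 deps=(None,None) exec_start@1 write@2
I1 mul r3: issue@2 deps=(None,None) exec_start@2 write@5
I2 mul r3: issue@3 deps=(0,0) exec_start@3 write@6
I3 mul r1: issue@4 deps=(None,None) exec_start@4 write@6
I4 mul r2: issue@5 deps=(None,2) exec_start@6 write@9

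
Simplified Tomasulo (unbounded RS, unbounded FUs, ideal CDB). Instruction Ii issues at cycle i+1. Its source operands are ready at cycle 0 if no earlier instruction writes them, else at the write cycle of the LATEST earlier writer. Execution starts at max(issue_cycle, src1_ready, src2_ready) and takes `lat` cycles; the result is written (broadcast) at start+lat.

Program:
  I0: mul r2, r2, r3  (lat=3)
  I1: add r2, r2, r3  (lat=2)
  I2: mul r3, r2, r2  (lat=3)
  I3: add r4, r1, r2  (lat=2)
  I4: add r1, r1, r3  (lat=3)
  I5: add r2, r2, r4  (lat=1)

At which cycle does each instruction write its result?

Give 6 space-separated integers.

Answer: 4 6 9 8 12 9

Derivation:
I0 mul r2: issue@1 deps=(None,None) exec_start@1 write@4
I1 add r2: issue@2 deps=(0,None) exec_start@4 write@6
I2 mul r3: issue@3 deps=(1,1) exec_start@6 write@9
I3 add r4: issue@4 deps=(None,1) exec_start@6 write@8
I4 add r1: issue@5 deps=(None,2) exec_start@9 write@12
I5 add r2: issue@6 deps=(1,3) exec_start@8 write@9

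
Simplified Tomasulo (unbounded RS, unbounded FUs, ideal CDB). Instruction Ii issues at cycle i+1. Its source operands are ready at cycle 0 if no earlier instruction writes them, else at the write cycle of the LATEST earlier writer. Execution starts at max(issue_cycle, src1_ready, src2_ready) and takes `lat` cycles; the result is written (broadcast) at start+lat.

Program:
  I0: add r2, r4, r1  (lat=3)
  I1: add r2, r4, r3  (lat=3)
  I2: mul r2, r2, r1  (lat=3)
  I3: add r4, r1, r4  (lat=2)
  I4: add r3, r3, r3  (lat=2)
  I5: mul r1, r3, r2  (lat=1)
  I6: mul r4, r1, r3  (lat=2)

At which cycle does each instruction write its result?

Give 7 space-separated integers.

I0 add r2: issue@1 deps=(None,None) exec_start@1 write@4
I1 add r2: issue@2 deps=(None,None) exec_start@2 write@5
I2 mul r2: issue@3 deps=(1,None) exec_start@5 write@8
I3 add r4: issue@4 deps=(None,None) exec_start@4 write@6
I4 add r3: issue@5 deps=(None,None) exec_start@5 write@7
I5 mul r1: issue@6 deps=(4,2) exec_start@8 write@9
I6 mul r4: issue@7 deps=(5,4) exec_start@9 write@11

Answer: 4 5 8 6 7 9 11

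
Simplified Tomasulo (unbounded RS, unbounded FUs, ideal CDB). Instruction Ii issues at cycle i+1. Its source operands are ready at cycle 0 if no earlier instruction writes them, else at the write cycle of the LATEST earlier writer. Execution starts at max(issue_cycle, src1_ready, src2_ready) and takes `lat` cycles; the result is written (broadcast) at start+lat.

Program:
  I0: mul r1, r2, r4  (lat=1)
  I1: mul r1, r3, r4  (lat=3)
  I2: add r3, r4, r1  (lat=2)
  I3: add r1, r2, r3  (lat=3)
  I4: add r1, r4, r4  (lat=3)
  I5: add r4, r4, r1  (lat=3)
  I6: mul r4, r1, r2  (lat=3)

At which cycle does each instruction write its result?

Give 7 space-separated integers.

Answer: 2 5 7 10 8 11 11

Derivation:
I0 mul r1: issue@1 deps=(None,None) exec_start@1 write@2
I1 mul r1: issue@2 deps=(None,None) exec_start@2 write@5
I2 add r3: issue@3 deps=(None,1) exec_start@5 write@7
I3 add r1: issue@4 deps=(None,2) exec_start@7 write@10
I4 add r1: issue@5 deps=(None,None) exec_start@5 write@8
I5 add r4: issue@6 deps=(None,4) exec_start@8 write@11
I6 mul r4: issue@7 deps=(4,None) exec_start@8 write@11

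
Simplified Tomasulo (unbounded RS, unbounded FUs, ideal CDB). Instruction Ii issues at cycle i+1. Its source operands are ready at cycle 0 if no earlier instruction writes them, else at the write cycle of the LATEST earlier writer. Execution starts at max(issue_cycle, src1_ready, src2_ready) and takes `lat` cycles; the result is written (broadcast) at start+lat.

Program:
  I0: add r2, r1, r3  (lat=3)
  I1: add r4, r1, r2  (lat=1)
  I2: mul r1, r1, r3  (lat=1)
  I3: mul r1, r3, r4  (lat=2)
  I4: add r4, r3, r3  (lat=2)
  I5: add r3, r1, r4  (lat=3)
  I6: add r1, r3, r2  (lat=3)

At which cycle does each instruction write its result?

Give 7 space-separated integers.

Answer: 4 5 4 7 7 10 13

Derivation:
I0 add r2: issue@1 deps=(None,None) exec_start@1 write@4
I1 add r4: issue@2 deps=(None,0) exec_start@4 write@5
I2 mul r1: issue@3 deps=(None,None) exec_start@3 write@4
I3 mul r1: issue@4 deps=(None,1) exec_start@5 write@7
I4 add r4: issue@5 deps=(None,None) exec_start@5 write@7
I5 add r3: issue@6 deps=(3,4) exec_start@7 write@10
I6 add r1: issue@7 deps=(5,0) exec_start@10 write@13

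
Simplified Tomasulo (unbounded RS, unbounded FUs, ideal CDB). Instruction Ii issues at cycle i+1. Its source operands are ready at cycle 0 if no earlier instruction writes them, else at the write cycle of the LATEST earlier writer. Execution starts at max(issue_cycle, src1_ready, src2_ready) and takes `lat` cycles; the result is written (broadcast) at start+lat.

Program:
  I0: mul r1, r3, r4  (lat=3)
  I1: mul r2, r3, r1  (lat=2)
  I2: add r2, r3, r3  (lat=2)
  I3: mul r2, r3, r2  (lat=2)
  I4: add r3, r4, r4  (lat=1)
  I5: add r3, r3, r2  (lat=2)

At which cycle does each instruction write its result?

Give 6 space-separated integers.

I0 mul r1: issue@1 deps=(None,None) exec_start@1 write@4
I1 mul r2: issue@2 deps=(None,0) exec_start@4 write@6
I2 add r2: issue@3 deps=(None,None) exec_start@3 write@5
I3 mul r2: issue@4 deps=(None,2) exec_start@5 write@7
I4 add r3: issue@5 deps=(None,None) exec_start@5 write@6
I5 add r3: issue@6 deps=(4,3) exec_start@7 write@9

Answer: 4 6 5 7 6 9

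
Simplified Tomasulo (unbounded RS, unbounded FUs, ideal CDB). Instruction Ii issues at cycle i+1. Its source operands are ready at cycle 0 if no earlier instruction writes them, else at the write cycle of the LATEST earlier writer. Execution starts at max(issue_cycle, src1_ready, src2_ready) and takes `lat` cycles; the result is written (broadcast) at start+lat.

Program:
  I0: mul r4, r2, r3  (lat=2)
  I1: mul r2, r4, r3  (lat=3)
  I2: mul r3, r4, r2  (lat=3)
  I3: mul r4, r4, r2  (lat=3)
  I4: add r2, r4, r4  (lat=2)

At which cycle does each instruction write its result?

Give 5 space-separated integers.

I0 mul r4: issue@1 deps=(None,None) exec_start@1 write@3
I1 mul r2: issue@2 deps=(0,None) exec_start@3 write@6
I2 mul r3: issue@3 deps=(0,1) exec_start@6 write@9
I3 mul r4: issue@4 deps=(0,1) exec_start@6 write@9
I4 add r2: issue@5 deps=(3,3) exec_start@9 write@11

Answer: 3 6 9 9 11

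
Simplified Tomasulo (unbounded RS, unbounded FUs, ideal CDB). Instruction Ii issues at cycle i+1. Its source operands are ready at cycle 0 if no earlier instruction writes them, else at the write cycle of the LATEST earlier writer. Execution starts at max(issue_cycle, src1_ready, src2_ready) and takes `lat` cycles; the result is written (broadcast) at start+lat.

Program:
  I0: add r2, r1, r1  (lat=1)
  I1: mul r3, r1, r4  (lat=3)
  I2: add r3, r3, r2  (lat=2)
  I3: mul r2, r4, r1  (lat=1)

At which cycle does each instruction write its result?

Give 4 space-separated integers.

I0 add r2: issue@1 deps=(None,None) exec_start@1 write@2
I1 mul r3: issue@2 deps=(None,None) exec_start@2 write@5
I2 add r3: issue@3 deps=(1,0) exec_start@5 write@7
I3 mul r2: issue@4 deps=(None,None) exec_start@4 write@5

Answer: 2 5 7 5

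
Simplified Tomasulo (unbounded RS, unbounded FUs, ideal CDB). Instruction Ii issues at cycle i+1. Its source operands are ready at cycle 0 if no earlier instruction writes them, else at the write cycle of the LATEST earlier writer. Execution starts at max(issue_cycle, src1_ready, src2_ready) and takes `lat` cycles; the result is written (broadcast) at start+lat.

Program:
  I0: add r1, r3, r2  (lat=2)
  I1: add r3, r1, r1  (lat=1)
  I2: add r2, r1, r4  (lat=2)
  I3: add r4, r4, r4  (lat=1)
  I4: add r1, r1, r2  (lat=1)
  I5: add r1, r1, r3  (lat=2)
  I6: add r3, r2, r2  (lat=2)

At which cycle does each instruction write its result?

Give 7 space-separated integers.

Answer: 3 4 5 5 6 8 9

Derivation:
I0 add r1: issue@1 deps=(None,None) exec_start@1 write@3
I1 add r3: issue@2 deps=(0,0) exec_start@3 write@4
I2 add r2: issue@3 deps=(0,None) exec_start@3 write@5
I3 add r4: issue@4 deps=(None,None) exec_start@4 write@5
I4 add r1: issue@5 deps=(0,2) exec_start@5 write@6
I5 add r1: issue@6 deps=(4,1) exec_start@6 write@8
I6 add r3: issue@7 deps=(2,2) exec_start@7 write@9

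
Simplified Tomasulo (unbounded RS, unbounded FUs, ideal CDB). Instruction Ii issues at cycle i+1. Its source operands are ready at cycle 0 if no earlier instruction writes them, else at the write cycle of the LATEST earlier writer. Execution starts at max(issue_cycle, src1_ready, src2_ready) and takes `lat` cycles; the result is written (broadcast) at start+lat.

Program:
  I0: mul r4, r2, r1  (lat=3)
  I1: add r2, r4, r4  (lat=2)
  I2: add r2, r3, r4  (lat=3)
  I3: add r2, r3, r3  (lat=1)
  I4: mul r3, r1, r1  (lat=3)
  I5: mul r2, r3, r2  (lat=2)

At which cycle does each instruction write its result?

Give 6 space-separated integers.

I0 mul r4: issue@1 deps=(None,None) exec_start@1 write@4
I1 add r2: issue@2 deps=(0,0) exec_start@4 write@6
I2 add r2: issue@3 deps=(None,0) exec_start@4 write@7
I3 add r2: issue@4 deps=(None,None) exec_start@4 write@5
I4 mul r3: issue@5 deps=(None,None) exec_start@5 write@8
I5 mul r2: issue@6 deps=(4,3) exec_start@8 write@10

Answer: 4 6 7 5 8 10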